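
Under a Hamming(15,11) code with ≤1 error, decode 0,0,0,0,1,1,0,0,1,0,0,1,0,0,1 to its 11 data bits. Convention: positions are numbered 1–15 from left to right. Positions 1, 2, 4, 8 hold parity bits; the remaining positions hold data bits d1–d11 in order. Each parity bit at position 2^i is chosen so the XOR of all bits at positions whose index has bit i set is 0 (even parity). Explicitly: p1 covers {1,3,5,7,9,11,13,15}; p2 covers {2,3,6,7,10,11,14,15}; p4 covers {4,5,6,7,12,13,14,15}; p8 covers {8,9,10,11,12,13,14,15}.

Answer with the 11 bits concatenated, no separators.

s1 (pos 1,3,5,7,9,11,13,15): 0⊕0⊕1⊕0⊕1⊕0⊕0⊕1 = 1
s2 (pos 2,3,6,7,10,11,14,15): 0⊕0⊕1⊕0⊕0⊕0⊕0⊕1 = 0
s4 (pos 4,5,6,7,12,13,14,15): 0⊕1⊕1⊕0⊕1⊕0⊕0⊕1 = 0
s8 (pos 8,9,10,11,12,13,14,15): 0⊕1⊕0⊕0⊕1⊕0⊕0⊕1 = 1
Syndrome s8…s1 = 1001 → error at position 9.
Flip position 9: 000011001001001 → 000011000001001
Read data bits from positions 3,5,6,7,9,10,11,12,13,14,15: 01100001001

01100001001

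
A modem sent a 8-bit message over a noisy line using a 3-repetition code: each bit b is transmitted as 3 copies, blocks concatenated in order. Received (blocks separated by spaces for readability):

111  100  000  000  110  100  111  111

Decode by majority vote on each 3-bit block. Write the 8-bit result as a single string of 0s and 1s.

Block 1 (111): 3 ones → 1
Block 2 (100): 1 one → 0
Block 3 (000): 0 ones → 0
Block 4 (000): 0 ones → 0
Block 5 (110): 2 ones → 1
Block 6 (100): 1 one → 0
Block 7 (111): 3 ones → 1
Block 8 (111): 3 ones → 1

10001011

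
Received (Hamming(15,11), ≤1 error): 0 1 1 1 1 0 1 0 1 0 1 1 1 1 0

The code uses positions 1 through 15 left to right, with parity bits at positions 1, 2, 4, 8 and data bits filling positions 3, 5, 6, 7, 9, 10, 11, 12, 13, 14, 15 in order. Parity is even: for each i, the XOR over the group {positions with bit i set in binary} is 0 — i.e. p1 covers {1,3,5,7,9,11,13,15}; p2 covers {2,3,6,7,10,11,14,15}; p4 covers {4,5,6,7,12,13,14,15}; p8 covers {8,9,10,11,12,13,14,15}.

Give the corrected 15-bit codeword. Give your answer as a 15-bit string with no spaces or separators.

s1 (pos 1,3,5,7,9,11,13,15): 0⊕1⊕1⊕1⊕1⊕1⊕1⊕0 = 0
s2 (pos 2,3,6,7,10,11,14,15): 1⊕1⊕0⊕1⊕0⊕1⊕1⊕0 = 1
s4 (pos 4,5,6,7,12,13,14,15): 1⊕1⊕0⊕1⊕1⊕1⊕1⊕0 = 0
s8 (pos 8,9,10,11,12,13,14,15): 0⊕1⊕0⊕1⊕1⊕1⊕1⊕0 = 1
Syndrome s8…s1 = 1010 → error at position 10.
Flip position 10: 011110101011110 → 011110101111110

011110101111110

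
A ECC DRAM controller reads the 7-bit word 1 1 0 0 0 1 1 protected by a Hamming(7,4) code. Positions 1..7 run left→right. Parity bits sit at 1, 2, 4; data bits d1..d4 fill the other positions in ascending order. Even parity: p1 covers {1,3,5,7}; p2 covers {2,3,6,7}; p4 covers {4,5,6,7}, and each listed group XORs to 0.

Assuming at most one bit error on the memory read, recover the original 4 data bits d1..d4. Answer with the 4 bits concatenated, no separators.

s1 (pos 1,3,5,7): 1⊕0⊕0⊕1 = 0
s2 (pos 2,3,6,7): 1⊕0⊕1⊕1 = 1
s4 (pos 4,5,6,7): 0⊕0⊕1⊕1 = 0
Syndrome s4…s1 = 010 → error at position 2.
Flip position 2: 1100011 → 1000011
Read data bits from positions 3,5,6,7: 0011

0011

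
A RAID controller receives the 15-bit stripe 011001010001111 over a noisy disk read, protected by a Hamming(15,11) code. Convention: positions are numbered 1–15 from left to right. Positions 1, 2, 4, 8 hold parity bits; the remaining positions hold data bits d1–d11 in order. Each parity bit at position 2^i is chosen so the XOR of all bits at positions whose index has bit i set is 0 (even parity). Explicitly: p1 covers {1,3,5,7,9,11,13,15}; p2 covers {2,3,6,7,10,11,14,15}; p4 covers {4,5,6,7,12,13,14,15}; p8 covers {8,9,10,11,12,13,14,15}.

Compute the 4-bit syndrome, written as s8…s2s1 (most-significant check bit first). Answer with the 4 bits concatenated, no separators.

1111

s1 (pos 1,3,5,7,9,11,13,15): 0⊕1⊕0⊕0⊕0⊕0⊕1⊕1 = 1
s2 (pos 2,3,6,7,10,11,14,15): 1⊕1⊕1⊕0⊕0⊕0⊕1⊕1 = 1
s4 (pos 4,5,6,7,12,13,14,15): 0⊕0⊕1⊕0⊕1⊕1⊕1⊕1 = 1
s8 (pos 8,9,10,11,12,13,14,15): 1⊕0⊕0⊕0⊕1⊕1⊕1⊕1 = 1
Syndrome s8…s1 = 1111 → error at position 15.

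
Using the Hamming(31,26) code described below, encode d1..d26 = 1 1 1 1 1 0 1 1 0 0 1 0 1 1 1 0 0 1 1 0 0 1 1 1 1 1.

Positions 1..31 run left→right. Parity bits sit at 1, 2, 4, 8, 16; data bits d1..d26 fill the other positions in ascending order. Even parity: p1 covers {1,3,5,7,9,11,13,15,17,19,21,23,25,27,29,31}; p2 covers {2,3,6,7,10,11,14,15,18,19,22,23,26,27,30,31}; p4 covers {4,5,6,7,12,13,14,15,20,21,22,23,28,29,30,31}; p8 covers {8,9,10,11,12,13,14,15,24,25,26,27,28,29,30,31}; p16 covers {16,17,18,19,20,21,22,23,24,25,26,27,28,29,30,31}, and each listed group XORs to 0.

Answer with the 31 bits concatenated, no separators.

Place data at non-parity positions: p1 p2 1 p4 1 1 1 p8 1 0 1 1 0 0 1 p16 0 1 1 1 0 0 1 1 0 0 1 1 1 1 1
p1 (pos 1,3,5,7,9,11,13,15,17,19,21,23,25,27,29,31): XOR of data positions = 1⊕1⊕1⊕1⊕1⊕0⊕1⊕0⊕1⊕0⊕1⊕0⊕1⊕1⊕1 = 1
p2 (pos 2,3,6,7,10,11,14,15,18,19,22,23,26,27,30,31): XOR of data positions = 1⊕1⊕1⊕0⊕1⊕0⊕1⊕1⊕1⊕0⊕1⊕0⊕1⊕1⊕1 = 1
p4 (pos 4,5,6,7,12,13,14,15,20,21,22,23,28,29,30,31): XOR of data positions = 1⊕1⊕1⊕1⊕0⊕0⊕1⊕1⊕0⊕0⊕1⊕1⊕1⊕1⊕1 = 1
p8 (pos 8,9,10,11,12,13,14,15,24,25,26,27,28,29,30,31): XOR of data positions = 1⊕0⊕1⊕1⊕0⊕0⊕1⊕1⊕0⊕0⊕1⊕1⊕1⊕1⊕1 = 0
p16 (pos 16,17,18,19,20,21,22,23,24,25,26,27,28,29,30,31): XOR of data positions = 0⊕1⊕1⊕1⊕0⊕0⊕1⊕1⊕0⊕0⊕1⊕1⊕1⊕1⊕1 = 0
Codeword: 1111111010110010011100110011111

1111111010110010011100110011111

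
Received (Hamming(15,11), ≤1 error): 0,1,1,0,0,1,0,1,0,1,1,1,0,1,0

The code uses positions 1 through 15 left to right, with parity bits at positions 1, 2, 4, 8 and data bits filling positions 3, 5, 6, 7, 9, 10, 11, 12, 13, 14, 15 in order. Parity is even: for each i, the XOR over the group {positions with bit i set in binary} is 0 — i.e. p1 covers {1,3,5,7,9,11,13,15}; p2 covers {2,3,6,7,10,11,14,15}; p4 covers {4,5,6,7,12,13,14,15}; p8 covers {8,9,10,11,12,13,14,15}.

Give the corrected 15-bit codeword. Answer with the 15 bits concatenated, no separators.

s1 (pos 1,3,5,7,9,11,13,15): 0⊕1⊕0⊕0⊕0⊕1⊕0⊕0 = 0
s2 (pos 2,3,6,7,10,11,14,15): 1⊕1⊕1⊕0⊕1⊕1⊕1⊕0 = 0
s4 (pos 4,5,6,7,12,13,14,15): 0⊕0⊕1⊕0⊕1⊕0⊕1⊕0 = 1
s8 (pos 8,9,10,11,12,13,14,15): 1⊕0⊕1⊕1⊕1⊕0⊕1⊕0 = 1
Syndrome s8…s1 = 1100 → error at position 12.
Flip position 12: 011001010111010 → 011001010110010

011001010110010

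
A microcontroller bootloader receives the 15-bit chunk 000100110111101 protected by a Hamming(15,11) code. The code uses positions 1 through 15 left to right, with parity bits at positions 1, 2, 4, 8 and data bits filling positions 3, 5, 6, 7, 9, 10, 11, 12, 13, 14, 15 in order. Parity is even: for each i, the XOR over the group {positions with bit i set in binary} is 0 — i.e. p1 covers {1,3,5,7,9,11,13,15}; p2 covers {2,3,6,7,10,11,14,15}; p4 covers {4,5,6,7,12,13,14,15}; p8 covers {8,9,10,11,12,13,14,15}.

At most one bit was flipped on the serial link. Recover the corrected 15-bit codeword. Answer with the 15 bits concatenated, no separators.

000000110111101

s1 (pos 1,3,5,7,9,11,13,15): 0⊕0⊕0⊕1⊕0⊕1⊕1⊕1 = 0
s2 (pos 2,3,6,7,10,11,14,15): 0⊕0⊕0⊕1⊕1⊕1⊕0⊕1 = 0
s4 (pos 4,5,6,7,12,13,14,15): 1⊕0⊕0⊕1⊕1⊕1⊕0⊕1 = 1
s8 (pos 8,9,10,11,12,13,14,15): 1⊕0⊕1⊕1⊕1⊕1⊕0⊕1 = 0
Syndrome s8…s1 = 0100 → error at position 4.
Flip position 4: 000100110111101 → 000000110111101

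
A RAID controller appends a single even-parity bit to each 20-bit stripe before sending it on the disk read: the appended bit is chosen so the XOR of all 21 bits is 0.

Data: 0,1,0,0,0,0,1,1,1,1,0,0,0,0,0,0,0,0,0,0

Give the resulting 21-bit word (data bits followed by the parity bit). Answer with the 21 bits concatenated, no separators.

XOR of the 20 data bits: 0⊕1⊕0⊕0⊕0⊕0⊕1⊕1⊕1⊕1⊕0⊕0⊕0⊕0⊕0⊕0⊕0⊕0⊕0⊕0 = 1
Parity bit = 1 (so all 21 bits XOR to 0).

010000111100000000001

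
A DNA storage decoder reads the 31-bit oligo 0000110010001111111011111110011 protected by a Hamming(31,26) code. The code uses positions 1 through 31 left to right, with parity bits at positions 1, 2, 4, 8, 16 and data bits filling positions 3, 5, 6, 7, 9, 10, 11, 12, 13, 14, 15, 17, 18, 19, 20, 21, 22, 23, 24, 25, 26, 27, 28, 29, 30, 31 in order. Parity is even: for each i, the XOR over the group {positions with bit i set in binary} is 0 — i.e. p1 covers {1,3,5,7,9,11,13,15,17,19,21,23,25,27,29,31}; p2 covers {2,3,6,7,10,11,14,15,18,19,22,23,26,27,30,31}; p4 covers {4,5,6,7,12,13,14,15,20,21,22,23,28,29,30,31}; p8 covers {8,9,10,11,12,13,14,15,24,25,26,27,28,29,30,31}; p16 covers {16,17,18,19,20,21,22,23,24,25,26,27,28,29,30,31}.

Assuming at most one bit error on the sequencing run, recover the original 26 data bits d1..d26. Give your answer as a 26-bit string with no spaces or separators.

s1 (pos 1,3,5,7,9,11,13,15,17,19,21,23,25,27,29,31): 0⊕0⊕1⊕0⊕1⊕0⊕1⊕1⊕1⊕1⊕1⊕1⊕1⊕1⊕0⊕1 = 1
s2 (pos 2,3,6,7,10,11,14,15,18,19,22,23,26,27,30,31): 0⊕0⊕1⊕0⊕0⊕0⊕1⊕1⊕1⊕1⊕1⊕1⊕1⊕1⊕1⊕1 = 1
s4 (pos 4,5,6,7,12,13,14,15,20,21,22,23,28,29,30,31): 0⊕1⊕1⊕0⊕0⊕1⊕1⊕1⊕0⊕1⊕1⊕1⊕0⊕0⊕1⊕1 = 0
s8 (pos 8,9,10,11,12,13,14,15,24,25,26,27,28,29,30,31): 0⊕1⊕0⊕0⊕0⊕1⊕1⊕1⊕1⊕1⊕1⊕1⊕0⊕0⊕1⊕1 = 0
s16 (pos 16,17,18,19,20,21,22,23,24,25,26,27,28,29,30,31): 1⊕1⊕1⊕1⊕0⊕1⊕1⊕1⊕1⊕1⊕1⊕1⊕0⊕0⊕1⊕1 = 1
Syndrome s16…s1 = 10011 → error at position 19.
Flip position 19: 0000110010001111111011111110011 → 0000110010001111110011111110011
Read data bits from positions 3,5,6,7,9,10,11,12,13,14,15,17,18,19,20,21,22,23,24,25,26,27,28,29,30,31: 01101000111110011111110011

01101000111110011111110011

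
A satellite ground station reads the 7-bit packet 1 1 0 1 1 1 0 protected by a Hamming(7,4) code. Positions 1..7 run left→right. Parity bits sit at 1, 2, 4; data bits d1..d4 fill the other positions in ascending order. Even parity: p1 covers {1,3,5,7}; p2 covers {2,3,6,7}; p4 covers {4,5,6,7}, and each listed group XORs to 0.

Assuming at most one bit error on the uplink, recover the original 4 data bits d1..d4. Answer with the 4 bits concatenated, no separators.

0110

s1 (pos 1,3,5,7): 1⊕0⊕1⊕0 = 0
s2 (pos 2,3,6,7): 1⊕0⊕1⊕0 = 0
s4 (pos 4,5,6,7): 1⊕1⊕1⊕0 = 1
Syndrome s4…s1 = 100 → error at position 4.
Flip position 4: 1101110 → 1100110
Read data bits from positions 3,5,6,7: 0110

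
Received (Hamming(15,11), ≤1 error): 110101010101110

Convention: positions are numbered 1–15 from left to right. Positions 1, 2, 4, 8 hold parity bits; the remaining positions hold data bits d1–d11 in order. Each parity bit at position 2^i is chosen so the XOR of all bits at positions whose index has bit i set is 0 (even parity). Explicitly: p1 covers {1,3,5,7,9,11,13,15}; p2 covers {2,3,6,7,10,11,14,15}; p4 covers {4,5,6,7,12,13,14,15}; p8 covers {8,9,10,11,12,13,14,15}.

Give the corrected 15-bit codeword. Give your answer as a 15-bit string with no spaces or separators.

110101010100110

s1 (pos 1,3,5,7,9,11,13,15): 1⊕0⊕0⊕0⊕0⊕0⊕1⊕0 = 0
s2 (pos 2,3,6,7,10,11,14,15): 1⊕0⊕1⊕0⊕1⊕0⊕1⊕0 = 0
s4 (pos 4,5,6,7,12,13,14,15): 1⊕0⊕1⊕0⊕1⊕1⊕1⊕0 = 1
s8 (pos 8,9,10,11,12,13,14,15): 1⊕0⊕1⊕0⊕1⊕1⊕1⊕0 = 1
Syndrome s8…s1 = 1100 → error at position 12.
Flip position 12: 110101010101110 → 110101010100110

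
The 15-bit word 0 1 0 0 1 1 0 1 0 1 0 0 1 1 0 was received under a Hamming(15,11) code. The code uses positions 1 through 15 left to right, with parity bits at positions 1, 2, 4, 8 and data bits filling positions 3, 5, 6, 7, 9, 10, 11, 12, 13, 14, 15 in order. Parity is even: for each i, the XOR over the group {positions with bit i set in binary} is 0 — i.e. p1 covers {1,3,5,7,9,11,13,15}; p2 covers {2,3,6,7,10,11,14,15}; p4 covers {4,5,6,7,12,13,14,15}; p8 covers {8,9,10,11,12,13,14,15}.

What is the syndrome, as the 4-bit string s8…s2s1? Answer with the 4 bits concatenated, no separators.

s1 (pos 1,3,5,7,9,11,13,15): 0⊕0⊕1⊕0⊕0⊕0⊕1⊕0 = 0
s2 (pos 2,3,6,7,10,11,14,15): 1⊕0⊕1⊕0⊕1⊕0⊕1⊕0 = 0
s4 (pos 4,5,6,7,12,13,14,15): 0⊕1⊕1⊕0⊕0⊕1⊕1⊕0 = 0
s8 (pos 8,9,10,11,12,13,14,15): 1⊕0⊕1⊕0⊕0⊕1⊕1⊕0 = 0
Syndrome s8…s1 = 0000 → no error.

0000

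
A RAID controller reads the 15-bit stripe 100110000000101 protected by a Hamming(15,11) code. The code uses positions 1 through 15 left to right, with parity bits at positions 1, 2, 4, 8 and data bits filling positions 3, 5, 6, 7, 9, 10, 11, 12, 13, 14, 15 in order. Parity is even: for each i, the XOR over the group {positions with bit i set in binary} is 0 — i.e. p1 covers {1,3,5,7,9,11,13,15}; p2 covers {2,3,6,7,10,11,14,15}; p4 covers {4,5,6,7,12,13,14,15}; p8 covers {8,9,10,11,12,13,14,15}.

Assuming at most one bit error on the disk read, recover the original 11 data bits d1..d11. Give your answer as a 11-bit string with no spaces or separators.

01000000101

s1 (pos 1,3,5,7,9,11,13,15): 1⊕0⊕1⊕0⊕0⊕0⊕1⊕1 = 0
s2 (pos 2,3,6,7,10,11,14,15): 0⊕0⊕0⊕0⊕0⊕0⊕0⊕1 = 1
s4 (pos 4,5,6,7,12,13,14,15): 1⊕1⊕0⊕0⊕0⊕1⊕0⊕1 = 0
s8 (pos 8,9,10,11,12,13,14,15): 0⊕0⊕0⊕0⊕0⊕1⊕0⊕1 = 0
Syndrome s8…s1 = 0010 → error at position 2.
Flip position 2: 100110000000101 → 110110000000101
Read data bits from positions 3,5,6,7,9,10,11,12,13,14,15: 01000000101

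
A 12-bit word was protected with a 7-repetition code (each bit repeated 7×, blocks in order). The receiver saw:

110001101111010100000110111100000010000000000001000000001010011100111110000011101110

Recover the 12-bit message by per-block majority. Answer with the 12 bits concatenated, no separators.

Block 1 (1100011): 4 ones → 1
Block 2 (0111101): 5 ones → 1
Block 3 (0100000): 1 one → 0
Block 4 (1101111): 6 ones → 1
Block 5 (0000001): 1 one → 0
Block 6 (0000000): 0 ones → 0
Block 7 (0000010): 1 one → 0
Block 8 (0000000): 0 ones → 0
Block 9 (1010011): 4 ones → 1
Block 10 (1001111): 5 ones → 1
Block 11 (1000001): 2 ones → 0
Block 12 (1101110): 5 ones → 1

110100001101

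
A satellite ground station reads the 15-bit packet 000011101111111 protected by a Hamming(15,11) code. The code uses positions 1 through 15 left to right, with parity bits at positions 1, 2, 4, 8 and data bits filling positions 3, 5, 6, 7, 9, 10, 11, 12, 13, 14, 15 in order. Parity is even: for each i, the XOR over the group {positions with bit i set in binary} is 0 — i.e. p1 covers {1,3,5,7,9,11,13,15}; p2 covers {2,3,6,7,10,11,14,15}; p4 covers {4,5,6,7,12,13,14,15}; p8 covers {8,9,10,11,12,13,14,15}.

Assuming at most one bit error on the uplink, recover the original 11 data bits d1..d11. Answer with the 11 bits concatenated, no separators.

s1 (pos 1,3,5,7,9,11,13,15): 0⊕0⊕1⊕1⊕1⊕1⊕1⊕1 = 0
s2 (pos 2,3,6,7,10,11,14,15): 0⊕0⊕1⊕1⊕1⊕1⊕1⊕1 = 0
s4 (pos 4,5,6,7,12,13,14,15): 0⊕1⊕1⊕1⊕1⊕1⊕1⊕1 = 1
s8 (pos 8,9,10,11,12,13,14,15): 0⊕1⊕1⊕1⊕1⊕1⊕1⊕1 = 1
Syndrome s8…s1 = 1100 → error at position 12.
Flip position 12: 000011101111111 → 000011101110111
Read data bits from positions 3,5,6,7,9,10,11,12,13,14,15: 01111110111

01111110111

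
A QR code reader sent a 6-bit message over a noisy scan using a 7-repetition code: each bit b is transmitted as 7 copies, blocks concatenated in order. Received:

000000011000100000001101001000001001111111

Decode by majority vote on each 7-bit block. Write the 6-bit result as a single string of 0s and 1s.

000001

Block 1 (0000000): 0 ones → 0
Block 2 (1100010): 3 ones → 0
Block 3 (0000001): 1 one → 0
Block 4 (1010010): 3 ones → 0
Block 5 (0000100): 1 one → 0
Block 6 (1111111): 7 ones → 1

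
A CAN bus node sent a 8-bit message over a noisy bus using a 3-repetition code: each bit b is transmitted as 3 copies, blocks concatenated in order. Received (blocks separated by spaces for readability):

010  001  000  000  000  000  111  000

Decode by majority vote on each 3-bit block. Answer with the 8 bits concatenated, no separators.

Block 1 (010): 1 one → 0
Block 2 (001): 1 one → 0
Block 3 (000): 0 ones → 0
Block 4 (000): 0 ones → 0
Block 5 (000): 0 ones → 0
Block 6 (000): 0 ones → 0
Block 7 (111): 3 ones → 1
Block 8 (000): 0 ones → 0

00000010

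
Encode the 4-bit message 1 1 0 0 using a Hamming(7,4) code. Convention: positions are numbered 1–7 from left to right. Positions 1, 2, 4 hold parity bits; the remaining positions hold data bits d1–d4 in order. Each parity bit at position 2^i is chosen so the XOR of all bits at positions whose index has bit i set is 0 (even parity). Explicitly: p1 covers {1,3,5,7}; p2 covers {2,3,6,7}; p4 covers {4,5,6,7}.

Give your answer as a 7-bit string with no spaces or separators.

0111100

Place data at non-parity positions: p1 p2 1 p4 1 0 0
p1 (pos 1,3,5,7): XOR of data positions = 1⊕1⊕0 = 0
p2 (pos 2,3,6,7): XOR of data positions = 1⊕0⊕0 = 1
p4 (pos 4,5,6,7): XOR of data positions = 1⊕0⊕0 = 1
Codeword: 0111100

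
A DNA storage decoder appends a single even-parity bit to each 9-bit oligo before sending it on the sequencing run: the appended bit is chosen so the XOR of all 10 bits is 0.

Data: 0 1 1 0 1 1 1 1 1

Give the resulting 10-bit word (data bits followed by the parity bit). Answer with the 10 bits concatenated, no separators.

XOR of the 9 data bits: 0⊕1⊕1⊕0⊕1⊕1⊕1⊕1⊕1 = 1
Parity bit = 1 (so all 10 bits XOR to 0).

0110111111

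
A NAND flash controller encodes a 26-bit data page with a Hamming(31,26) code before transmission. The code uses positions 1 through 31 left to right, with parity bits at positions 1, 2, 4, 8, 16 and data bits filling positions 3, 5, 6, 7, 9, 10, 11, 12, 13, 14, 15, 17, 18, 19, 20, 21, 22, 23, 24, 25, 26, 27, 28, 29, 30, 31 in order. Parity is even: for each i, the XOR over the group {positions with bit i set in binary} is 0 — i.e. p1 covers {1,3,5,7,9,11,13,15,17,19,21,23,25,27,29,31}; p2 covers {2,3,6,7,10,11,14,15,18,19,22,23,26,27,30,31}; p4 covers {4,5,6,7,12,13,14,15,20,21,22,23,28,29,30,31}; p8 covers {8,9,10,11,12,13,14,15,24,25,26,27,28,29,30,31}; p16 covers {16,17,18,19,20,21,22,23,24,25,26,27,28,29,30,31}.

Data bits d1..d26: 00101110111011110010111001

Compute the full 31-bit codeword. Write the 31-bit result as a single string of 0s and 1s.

0000010111101111011110010111001

Place data at non-parity positions: p1 p2 0 p4 0 1 0 p8 1 1 1 0 1 1 1 p16 0 1 1 1 1 0 0 1 0 1 1 1 0 0 1
p1 (pos 1,3,5,7,9,11,13,15,17,19,21,23,25,27,29,31): XOR of data positions = 0⊕0⊕0⊕1⊕1⊕1⊕1⊕0⊕1⊕1⊕0⊕0⊕1⊕0⊕1 = 0
p2 (pos 2,3,6,7,10,11,14,15,18,19,22,23,26,27,30,31): XOR of data positions = 0⊕1⊕0⊕1⊕1⊕1⊕1⊕1⊕1⊕0⊕0⊕1⊕1⊕0⊕1 = 0
p4 (pos 4,5,6,7,12,13,14,15,20,21,22,23,28,29,30,31): XOR of data positions = 0⊕1⊕0⊕0⊕1⊕1⊕1⊕1⊕1⊕0⊕0⊕1⊕0⊕0⊕1 = 0
p8 (pos 8,9,10,11,12,13,14,15,24,25,26,27,28,29,30,31): XOR of data positions = 1⊕1⊕1⊕0⊕1⊕1⊕1⊕1⊕0⊕1⊕1⊕1⊕0⊕0⊕1 = 1
p16 (pos 16,17,18,19,20,21,22,23,24,25,26,27,28,29,30,31): XOR of data positions = 0⊕1⊕1⊕1⊕1⊕0⊕0⊕1⊕0⊕1⊕1⊕1⊕0⊕0⊕1 = 1
Codeword: 0000010111101111011110010111001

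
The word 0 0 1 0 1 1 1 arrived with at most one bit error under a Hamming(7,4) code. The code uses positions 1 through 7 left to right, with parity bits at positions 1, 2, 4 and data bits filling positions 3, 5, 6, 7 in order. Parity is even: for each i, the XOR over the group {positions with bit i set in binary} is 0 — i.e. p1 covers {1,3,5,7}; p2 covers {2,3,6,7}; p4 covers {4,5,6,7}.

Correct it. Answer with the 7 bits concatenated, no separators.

0010110

s1 (pos 1,3,5,7): 0⊕1⊕1⊕1 = 1
s2 (pos 2,3,6,7): 0⊕1⊕1⊕1 = 1
s4 (pos 4,5,6,7): 0⊕1⊕1⊕1 = 1
Syndrome s4…s1 = 111 → error at position 7.
Flip position 7: 0010111 → 0010110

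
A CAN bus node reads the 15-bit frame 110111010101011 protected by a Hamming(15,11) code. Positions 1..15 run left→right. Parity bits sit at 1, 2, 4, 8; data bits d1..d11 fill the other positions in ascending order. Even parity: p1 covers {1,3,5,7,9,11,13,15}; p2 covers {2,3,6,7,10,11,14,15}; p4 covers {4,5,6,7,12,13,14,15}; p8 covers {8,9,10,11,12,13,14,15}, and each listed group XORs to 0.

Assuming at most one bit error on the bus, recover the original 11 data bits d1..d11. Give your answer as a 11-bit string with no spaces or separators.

s1 (pos 1,3,5,7,9,11,13,15): 1⊕0⊕1⊕0⊕0⊕0⊕0⊕1 = 1
s2 (pos 2,3,6,7,10,11,14,15): 1⊕0⊕1⊕0⊕1⊕0⊕1⊕1 = 1
s4 (pos 4,5,6,7,12,13,14,15): 1⊕1⊕1⊕0⊕1⊕0⊕1⊕1 = 0
s8 (pos 8,9,10,11,12,13,14,15): 1⊕0⊕1⊕0⊕1⊕0⊕1⊕1 = 1
Syndrome s8…s1 = 1011 → error at position 11.
Flip position 11: 110111010101011 → 110111010111011
Read data bits from positions 3,5,6,7,9,10,11,12,13,14,15: 01100111011

01100111011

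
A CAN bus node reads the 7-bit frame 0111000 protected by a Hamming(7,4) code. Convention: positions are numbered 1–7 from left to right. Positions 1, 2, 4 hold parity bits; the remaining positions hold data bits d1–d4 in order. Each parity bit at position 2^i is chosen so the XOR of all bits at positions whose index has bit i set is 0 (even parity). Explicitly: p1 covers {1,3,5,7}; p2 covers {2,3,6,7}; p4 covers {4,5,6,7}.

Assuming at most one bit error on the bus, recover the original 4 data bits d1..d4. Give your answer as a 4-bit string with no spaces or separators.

1100

s1 (pos 1,3,5,7): 0⊕1⊕0⊕0 = 1
s2 (pos 2,3,6,7): 1⊕1⊕0⊕0 = 0
s4 (pos 4,5,6,7): 1⊕0⊕0⊕0 = 1
Syndrome s4…s1 = 101 → error at position 5.
Flip position 5: 0111000 → 0111100
Read data bits from positions 3,5,6,7: 1100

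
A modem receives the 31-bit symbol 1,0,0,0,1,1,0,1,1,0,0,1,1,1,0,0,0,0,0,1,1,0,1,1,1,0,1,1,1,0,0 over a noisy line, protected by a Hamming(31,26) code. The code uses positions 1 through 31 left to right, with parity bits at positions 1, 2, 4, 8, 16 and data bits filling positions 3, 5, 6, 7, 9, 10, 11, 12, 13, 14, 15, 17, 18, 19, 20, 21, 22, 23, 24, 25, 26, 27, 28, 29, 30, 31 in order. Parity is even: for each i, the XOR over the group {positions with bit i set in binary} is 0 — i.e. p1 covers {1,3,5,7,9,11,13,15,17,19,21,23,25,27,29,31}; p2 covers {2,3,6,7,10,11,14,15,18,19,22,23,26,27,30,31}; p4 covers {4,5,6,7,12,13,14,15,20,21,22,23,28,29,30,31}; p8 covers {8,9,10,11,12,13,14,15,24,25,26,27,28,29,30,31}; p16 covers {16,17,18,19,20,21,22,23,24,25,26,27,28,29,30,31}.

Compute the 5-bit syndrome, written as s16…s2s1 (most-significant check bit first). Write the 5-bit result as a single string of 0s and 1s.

s1 (pos 1,3,5,7,9,11,13,15,17,19,21,23,25,27,29,31): 1⊕0⊕1⊕0⊕1⊕0⊕1⊕0⊕0⊕0⊕1⊕1⊕1⊕1⊕1⊕0 = 1
s2 (pos 2,3,6,7,10,11,14,15,18,19,22,23,26,27,30,31): 0⊕0⊕1⊕0⊕0⊕0⊕1⊕0⊕0⊕0⊕0⊕1⊕0⊕1⊕0⊕0 = 0
s4 (pos 4,5,6,7,12,13,14,15,20,21,22,23,28,29,30,31): 0⊕1⊕1⊕0⊕1⊕1⊕1⊕0⊕1⊕1⊕0⊕1⊕1⊕1⊕0⊕0 = 0
s8 (pos 8,9,10,11,12,13,14,15,24,25,26,27,28,29,30,31): 1⊕1⊕0⊕0⊕1⊕1⊕1⊕0⊕1⊕1⊕0⊕1⊕1⊕1⊕0⊕0 = 0
s16 (pos 16,17,18,19,20,21,22,23,24,25,26,27,28,29,30,31): 0⊕0⊕0⊕0⊕1⊕1⊕0⊕1⊕1⊕1⊕0⊕1⊕1⊕1⊕0⊕0 = 0
Syndrome s16…s1 = 00001 → error at position 1.

00001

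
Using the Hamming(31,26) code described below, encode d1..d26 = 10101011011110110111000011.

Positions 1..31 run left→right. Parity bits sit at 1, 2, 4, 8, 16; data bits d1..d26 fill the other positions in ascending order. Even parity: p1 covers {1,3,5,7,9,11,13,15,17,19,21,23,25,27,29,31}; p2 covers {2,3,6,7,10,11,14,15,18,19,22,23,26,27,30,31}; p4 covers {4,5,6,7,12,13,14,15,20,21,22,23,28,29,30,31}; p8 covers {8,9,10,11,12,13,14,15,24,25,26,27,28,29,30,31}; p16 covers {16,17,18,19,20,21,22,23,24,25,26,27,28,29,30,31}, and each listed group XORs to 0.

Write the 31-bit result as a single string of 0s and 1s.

1111010110110111110110111000011

Place data at non-parity positions: p1 p2 1 p4 0 1 0 p8 1 0 1 1 0 1 1 p16 1 1 0 1 1 0 1 1 1 0 0 0 0 1 1
p1 (pos 1,3,5,7,9,11,13,15,17,19,21,23,25,27,29,31): XOR of data positions = 1⊕0⊕0⊕1⊕1⊕0⊕1⊕1⊕0⊕1⊕1⊕1⊕0⊕0⊕1 = 1
p2 (pos 2,3,6,7,10,11,14,15,18,19,22,23,26,27,30,31): XOR of data positions = 1⊕1⊕0⊕0⊕1⊕1⊕1⊕1⊕0⊕0⊕1⊕0⊕0⊕1⊕1 = 1
p4 (pos 4,5,6,7,12,13,14,15,20,21,22,23,28,29,30,31): XOR of data positions = 0⊕1⊕0⊕1⊕0⊕1⊕1⊕1⊕1⊕0⊕1⊕0⊕0⊕1⊕1 = 1
p8 (pos 8,9,10,11,12,13,14,15,24,25,26,27,28,29,30,31): XOR of data positions = 1⊕0⊕1⊕1⊕0⊕1⊕1⊕1⊕1⊕0⊕0⊕0⊕0⊕1⊕1 = 1
p16 (pos 16,17,18,19,20,21,22,23,24,25,26,27,28,29,30,31): XOR of data positions = 1⊕1⊕0⊕1⊕1⊕0⊕1⊕1⊕1⊕0⊕0⊕0⊕0⊕1⊕1 = 1
Codeword: 1111010110110111110110111000011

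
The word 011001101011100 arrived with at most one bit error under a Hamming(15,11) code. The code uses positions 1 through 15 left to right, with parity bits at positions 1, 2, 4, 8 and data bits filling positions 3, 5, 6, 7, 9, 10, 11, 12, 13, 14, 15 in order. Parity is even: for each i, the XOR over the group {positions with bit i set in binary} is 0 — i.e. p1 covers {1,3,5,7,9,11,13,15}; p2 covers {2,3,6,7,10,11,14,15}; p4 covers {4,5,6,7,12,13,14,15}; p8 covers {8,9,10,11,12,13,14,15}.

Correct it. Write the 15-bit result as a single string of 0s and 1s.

s1 (pos 1,3,5,7,9,11,13,15): 0⊕1⊕0⊕1⊕1⊕1⊕1⊕0 = 1
s2 (pos 2,3,6,7,10,11,14,15): 1⊕1⊕1⊕1⊕0⊕1⊕0⊕0 = 1
s4 (pos 4,5,6,7,12,13,14,15): 0⊕0⊕1⊕1⊕1⊕1⊕0⊕0 = 0
s8 (pos 8,9,10,11,12,13,14,15): 0⊕1⊕0⊕1⊕1⊕1⊕0⊕0 = 0
Syndrome s8…s1 = 0011 → error at position 3.
Flip position 3: 011001101011100 → 010001101011100

010001101011100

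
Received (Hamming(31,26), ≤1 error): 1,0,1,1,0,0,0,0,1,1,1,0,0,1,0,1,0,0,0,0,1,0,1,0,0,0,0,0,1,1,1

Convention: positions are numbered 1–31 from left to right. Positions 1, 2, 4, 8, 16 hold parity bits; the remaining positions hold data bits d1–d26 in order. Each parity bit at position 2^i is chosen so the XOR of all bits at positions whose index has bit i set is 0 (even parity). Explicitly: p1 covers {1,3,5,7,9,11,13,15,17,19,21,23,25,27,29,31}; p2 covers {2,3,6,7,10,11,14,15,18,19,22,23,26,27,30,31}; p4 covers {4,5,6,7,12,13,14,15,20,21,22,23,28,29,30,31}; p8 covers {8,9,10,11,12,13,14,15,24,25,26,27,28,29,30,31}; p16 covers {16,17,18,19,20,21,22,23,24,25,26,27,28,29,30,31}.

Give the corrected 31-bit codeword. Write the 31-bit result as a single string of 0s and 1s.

1011000011100001000010100000111

s1 (pos 1,3,5,7,9,11,13,15,17,19,21,23,25,27,29,31): 1⊕1⊕0⊕0⊕1⊕1⊕0⊕0⊕0⊕0⊕1⊕1⊕0⊕0⊕1⊕1 = 0
s2 (pos 2,3,6,7,10,11,14,15,18,19,22,23,26,27,30,31): 0⊕1⊕0⊕0⊕1⊕1⊕1⊕0⊕0⊕0⊕0⊕1⊕0⊕0⊕1⊕1 = 1
s4 (pos 4,5,6,7,12,13,14,15,20,21,22,23,28,29,30,31): 1⊕0⊕0⊕0⊕0⊕0⊕1⊕0⊕0⊕1⊕0⊕1⊕0⊕1⊕1⊕1 = 1
s8 (pos 8,9,10,11,12,13,14,15,24,25,26,27,28,29,30,31): 0⊕1⊕1⊕1⊕0⊕0⊕1⊕0⊕0⊕0⊕0⊕0⊕0⊕1⊕1⊕1 = 1
s16 (pos 16,17,18,19,20,21,22,23,24,25,26,27,28,29,30,31): 1⊕0⊕0⊕0⊕0⊕1⊕0⊕1⊕0⊕0⊕0⊕0⊕0⊕1⊕1⊕1 = 0
Syndrome s16…s1 = 01110 → error at position 14.
Flip position 14: 1011000011100101000010100000111 → 1011000011100001000010100000111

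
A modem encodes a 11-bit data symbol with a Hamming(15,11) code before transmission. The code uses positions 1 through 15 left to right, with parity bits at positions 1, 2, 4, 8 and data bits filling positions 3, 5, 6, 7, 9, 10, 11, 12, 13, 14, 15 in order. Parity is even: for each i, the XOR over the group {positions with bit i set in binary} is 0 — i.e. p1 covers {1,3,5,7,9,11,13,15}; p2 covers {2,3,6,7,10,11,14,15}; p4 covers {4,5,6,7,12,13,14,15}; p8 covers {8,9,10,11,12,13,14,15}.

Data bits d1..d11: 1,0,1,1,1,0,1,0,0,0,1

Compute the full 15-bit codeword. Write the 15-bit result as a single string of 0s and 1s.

Place data at non-parity positions: p1 p2 1 p4 0 1 1 p8 1 0 1 0 0 0 1
p1 (pos 1,3,5,7,9,11,13,15): XOR of data positions = 1⊕0⊕1⊕1⊕1⊕0⊕1 = 1
p2 (pos 2,3,6,7,10,11,14,15): XOR of data positions = 1⊕1⊕1⊕0⊕1⊕0⊕1 = 1
p4 (pos 4,5,6,7,12,13,14,15): XOR of data positions = 0⊕1⊕1⊕0⊕0⊕0⊕1 = 1
p8 (pos 8,9,10,11,12,13,14,15): XOR of data positions = 1⊕0⊕1⊕0⊕0⊕0⊕1 = 1
Codeword: 111101111010001

111101111010001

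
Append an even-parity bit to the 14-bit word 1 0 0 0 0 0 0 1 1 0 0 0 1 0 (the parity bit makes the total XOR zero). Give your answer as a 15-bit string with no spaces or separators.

100000011000100

XOR of the 14 data bits: 1⊕0⊕0⊕0⊕0⊕0⊕0⊕1⊕1⊕0⊕0⊕0⊕1⊕0 = 0
Parity bit = 0 (so all 15 bits XOR to 0).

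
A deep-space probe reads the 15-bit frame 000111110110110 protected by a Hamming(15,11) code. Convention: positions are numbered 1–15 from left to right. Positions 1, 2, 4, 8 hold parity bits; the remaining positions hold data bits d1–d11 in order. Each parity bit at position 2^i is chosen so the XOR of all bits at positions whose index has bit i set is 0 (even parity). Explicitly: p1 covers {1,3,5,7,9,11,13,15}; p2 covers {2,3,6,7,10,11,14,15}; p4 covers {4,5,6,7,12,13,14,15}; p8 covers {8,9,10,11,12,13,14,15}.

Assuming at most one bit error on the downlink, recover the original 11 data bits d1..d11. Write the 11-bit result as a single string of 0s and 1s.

01110010110

s1 (pos 1,3,5,7,9,11,13,15): 0⊕0⊕1⊕1⊕0⊕1⊕1⊕0 = 0
s2 (pos 2,3,6,7,10,11,14,15): 0⊕0⊕1⊕1⊕1⊕1⊕1⊕0 = 1
s4 (pos 4,5,6,7,12,13,14,15): 1⊕1⊕1⊕1⊕0⊕1⊕1⊕0 = 0
s8 (pos 8,9,10,11,12,13,14,15): 1⊕0⊕1⊕1⊕0⊕1⊕1⊕0 = 1
Syndrome s8…s1 = 1010 → error at position 10.
Flip position 10: 000111110110110 → 000111110010110
Read data bits from positions 3,5,6,7,9,10,11,12,13,14,15: 01110010110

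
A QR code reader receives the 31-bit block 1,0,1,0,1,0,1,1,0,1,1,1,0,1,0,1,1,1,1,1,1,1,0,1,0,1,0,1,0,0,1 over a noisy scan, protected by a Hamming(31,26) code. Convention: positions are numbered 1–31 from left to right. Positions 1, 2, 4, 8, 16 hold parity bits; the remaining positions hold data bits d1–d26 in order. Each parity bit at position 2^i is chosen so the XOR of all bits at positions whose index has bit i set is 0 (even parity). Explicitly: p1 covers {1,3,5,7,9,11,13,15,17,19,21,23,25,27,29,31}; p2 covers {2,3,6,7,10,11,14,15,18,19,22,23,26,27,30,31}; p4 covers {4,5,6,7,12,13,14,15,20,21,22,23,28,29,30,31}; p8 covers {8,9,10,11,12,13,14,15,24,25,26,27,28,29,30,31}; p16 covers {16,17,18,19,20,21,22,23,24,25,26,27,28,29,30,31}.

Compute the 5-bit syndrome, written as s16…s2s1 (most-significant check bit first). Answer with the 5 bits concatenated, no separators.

s1 (pos 1,3,5,7,9,11,13,15,17,19,21,23,25,27,29,31): 1⊕1⊕1⊕1⊕0⊕1⊕0⊕0⊕1⊕1⊕1⊕0⊕0⊕0⊕0⊕1 = 1
s2 (pos 2,3,6,7,10,11,14,15,18,19,22,23,26,27,30,31): 0⊕1⊕0⊕1⊕1⊕1⊕1⊕0⊕1⊕1⊕1⊕0⊕1⊕0⊕0⊕1 = 0
s4 (pos 4,5,6,7,12,13,14,15,20,21,22,23,28,29,30,31): 0⊕1⊕0⊕1⊕1⊕0⊕1⊕0⊕1⊕1⊕1⊕0⊕1⊕0⊕0⊕1 = 1
s8 (pos 8,9,10,11,12,13,14,15,24,25,26,27,28,29,30,31): 1⊕0⊕1⊕1⊕1⊕0⊕1⊕0⊕1⊕0⊕1⊕0⊕1⊕0⊕0⊕1 = 1
s16 (pos 16,17,18,19,20,21,22,23,24,25,26,27,28,29,30,31): 1⊕1⊕1⊕1⊕1⊕1⊕1⊕0⊕1⊕0⊕1⊕0⊕1⊕0⊕0⊕1 = 1
Syndrome s16…s1 = 11101 → error at position 29.

11101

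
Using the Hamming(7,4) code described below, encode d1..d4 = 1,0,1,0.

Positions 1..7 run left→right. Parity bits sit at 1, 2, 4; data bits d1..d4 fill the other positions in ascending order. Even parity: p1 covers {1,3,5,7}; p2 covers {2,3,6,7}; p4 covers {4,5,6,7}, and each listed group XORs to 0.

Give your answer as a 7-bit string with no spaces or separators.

Place data at non-parity positions: p1 p2 1 p4 0 1 0
p1 (pos 1,3,5,7): XOR of data positions = 1⊕0⊕0 = 1
p2 (pos 2,3,6,7): XOR of data positions = 1⊕1⊕0 = 0
p4 (pos 4,5,6,7): XOR of data positions = 0⊕1⊕0 = 1
Codeword: 1011010

1011010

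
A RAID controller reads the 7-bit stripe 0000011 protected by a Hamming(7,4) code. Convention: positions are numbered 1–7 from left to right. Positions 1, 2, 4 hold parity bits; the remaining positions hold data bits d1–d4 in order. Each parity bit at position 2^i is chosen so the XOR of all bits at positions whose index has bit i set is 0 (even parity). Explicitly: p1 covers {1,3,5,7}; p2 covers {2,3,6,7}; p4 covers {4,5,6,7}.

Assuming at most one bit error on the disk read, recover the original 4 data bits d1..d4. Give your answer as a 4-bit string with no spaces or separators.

0011

s1 (pos 1,3,5,7): 0⊕0⊕0⊕1 = 1
s2 (pos 2,3,6,7): 0⊕0⊕1⊕1 = 0
s4 (pos 4,5,6,7): 0⊕0⊕1⊕1 = 0
Syndrome s4…s1 = 001 → error at position 1.
Flip position 1: 0000011 → 1000011
Read data bits from positions 3,5,6,7: 0011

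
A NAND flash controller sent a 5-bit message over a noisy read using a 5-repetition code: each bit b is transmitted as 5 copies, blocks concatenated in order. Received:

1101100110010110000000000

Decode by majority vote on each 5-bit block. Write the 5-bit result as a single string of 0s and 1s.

Block 1 (11011): 4 ones → 1
Block 2 (00110): 2 ones → 0
Block 3 (01011): 3 ones → 1
Block 4 (00000): 0 ones → 0
Block 5 (00000): 0 ones → 0

10100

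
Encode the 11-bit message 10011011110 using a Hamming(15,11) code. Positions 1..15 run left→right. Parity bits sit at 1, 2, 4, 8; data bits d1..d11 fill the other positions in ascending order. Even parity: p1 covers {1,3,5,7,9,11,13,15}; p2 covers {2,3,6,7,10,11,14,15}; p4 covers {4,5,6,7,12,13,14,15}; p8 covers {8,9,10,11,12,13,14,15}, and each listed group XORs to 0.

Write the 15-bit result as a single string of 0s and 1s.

101000111011110

Place data at non-parity positions: p1 p2 1 p4 0 0 1 p8 1 0 1 1 1 1 0
p1 (pos 1,3,5,7,9,11,13,15): XOR of data positions = 1⊕0⊕1⊕1⊕1⊕1⊕0 = 1
p2 (pos 2,3,6,7,10,11,14,15): XOR of data positions = 1⊕0⊕1⊕0⊕1⊕1⊕0 = 0
p4 (pos 4,5,6,7,12,13,14,15): XOR of data positions = 0⊕0⊕1⊕1⊕1⊕1⊕0 = 0
p8 (pos 8,9,10,11,12,13,14,15): XOR of data positions = 1⊕0⊕1⊕1⊕1⊕1⊕0 = 1
Codeword: 101000111011110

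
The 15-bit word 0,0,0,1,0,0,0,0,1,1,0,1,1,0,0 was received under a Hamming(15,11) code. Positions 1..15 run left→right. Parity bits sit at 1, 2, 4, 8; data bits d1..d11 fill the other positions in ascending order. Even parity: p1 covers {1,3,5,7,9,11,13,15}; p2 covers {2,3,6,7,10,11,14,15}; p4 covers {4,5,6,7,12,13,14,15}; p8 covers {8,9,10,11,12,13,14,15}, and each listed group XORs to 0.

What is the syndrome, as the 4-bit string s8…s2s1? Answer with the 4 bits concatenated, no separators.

0110

s1 (pos 1,3,5,7,9,11,13,15): 0⊕0⊕0⊕0⊕1⊕0⊕1⊕0 = 0
s2 (pos 2,3,6,7,10,11,14,15): 0⊕0⊕0⊕0⊕1⊕0⊕0⊕0 = 1
s4 (pos 4,5,6,7,12,13,14,15): 1⊕0⊕0⊕0⊕1⊕1⊕0⊕0 = 1
s8 (pos 8,9,10,11,12,13,14,15): 0⊕1⊕1⊕0⊕1⊕1⊕0⊕0 = 0
Syndrome s8…s1 = 0110 → error at position 6.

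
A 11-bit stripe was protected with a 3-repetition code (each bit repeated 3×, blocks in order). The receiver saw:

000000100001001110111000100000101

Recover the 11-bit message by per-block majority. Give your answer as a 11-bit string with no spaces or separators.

Block 1 (000): 0 ones → 0
Block 2 (000): 0 ones → 0
Block 3 (100): 1 one → 0
Block 4 (001): 1 one → 0
Block 5 (001): 1 one → 0
Block 6 (110): 2 ones → 1
Block 7 (111): 3 ones → 1
Block 8 (000): 0 ones → 0
Block 9 (100): 1 one → 0
Block 10 (000): 0 ones → 0
Block 11 (101): 2 ones → 1

00000110001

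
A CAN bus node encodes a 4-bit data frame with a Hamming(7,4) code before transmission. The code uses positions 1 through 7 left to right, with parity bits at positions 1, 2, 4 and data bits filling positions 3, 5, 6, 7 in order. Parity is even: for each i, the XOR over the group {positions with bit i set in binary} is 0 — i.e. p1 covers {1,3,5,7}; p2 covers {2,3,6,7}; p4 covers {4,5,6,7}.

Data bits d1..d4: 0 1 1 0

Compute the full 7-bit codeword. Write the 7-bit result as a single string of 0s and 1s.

1100110

Place data at non-parity positions: p1 p2 0 p4 1 1 0
p1 (pos 1,3,5,7): XOR of data positions = 0⊕1⊕0 = 1
p2 (pos 2,3,6,7): XOR of data positions = 0⊕1⊕0 = 1
p4 (pos 4,5,6,7): XOR of data positions = 1⊕1⊕0 = 0
Codeword: 1100110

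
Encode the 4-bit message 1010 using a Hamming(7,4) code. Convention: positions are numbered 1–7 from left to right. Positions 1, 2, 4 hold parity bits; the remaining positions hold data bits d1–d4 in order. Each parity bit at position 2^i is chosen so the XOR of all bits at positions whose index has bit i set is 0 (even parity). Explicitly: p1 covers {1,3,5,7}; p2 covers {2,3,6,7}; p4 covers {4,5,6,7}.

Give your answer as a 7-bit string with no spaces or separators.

1011010

Place data at non-parity positions: p1 p2 1 p4 0 1 0
p1 (pos 1,3,5,7): XOR of data positions = 1⊕0⊕0 = 1
p2 (pos 2,3,6,7): XOR of data positions = 1⊕1⊕0 = 0
p4 (pos 4,5,6,7): XOR of data positions = 0⊕1⊕0 = 1
Codeword: 1011010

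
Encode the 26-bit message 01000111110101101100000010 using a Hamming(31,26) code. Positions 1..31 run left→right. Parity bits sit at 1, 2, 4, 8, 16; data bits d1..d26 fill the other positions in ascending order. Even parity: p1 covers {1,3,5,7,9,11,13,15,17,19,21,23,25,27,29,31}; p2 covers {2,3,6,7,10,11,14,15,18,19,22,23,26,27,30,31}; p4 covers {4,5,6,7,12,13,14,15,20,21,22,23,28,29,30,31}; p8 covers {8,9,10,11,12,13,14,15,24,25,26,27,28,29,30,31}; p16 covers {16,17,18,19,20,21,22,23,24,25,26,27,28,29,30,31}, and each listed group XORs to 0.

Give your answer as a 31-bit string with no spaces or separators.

Place data at non-parity positions: p1 p2 0 p4 1 0 0 p8 0 1 1 1 1 1 0 p16 1 0 1 1 0 1 1 0 0 0 0 0 0 1 0
p1 (pos 1,3,5,7,9,11,13,15,17,19,21,23,25,27,29,31): XOR of data positions = 0⊕1⊕0⊕0⊕1⊕1⊕0⊕1⊕1⊕0⊕1⊕0⊕0⊕0⊕0 = 0
p2 (pos 2,3,6,7,10,11,14,15,18,19,22,23,26,27,30,31): XOR of data positions = 0⊕0⊕0⊕1⊕1⊕1⊕0⊕0⊕1⊕1⊕1⊕0⊕0⊕1⊕0 = 1
p4 (pos 4,5,6,7,12,13,14,15,20,21,22,23,28,29,30,31): XOR of data positions = 1⊕0⊕0⊕1⊕1⊕1⊕0⊕1⊕0⊕1⊕1⊕0⊕0⊕1⊕0 = 0
p8 (pos 8,9,10,11,12,13,14,15,24,25,26,27,28,29,30,31): XOR of data positions = 0⊕1⊕1⊕1⊕1⊕1⊕0⊕0⊕0⊕0⊕0⊕0⊕0⊕1⊕0 = 0
p16 (pos 16,17,18,19,20,21,22,23,24,25,26,27,28,29,30,31): XOR of data positions = 1⊕0⊕1⊕1⊕0⊕1⊕1⊕0⊕0⊕0⊕0⊕0⊕0⊕1⊕0 = 0
Codeword: 0100100001111100101101100000010

0100100001111100101101100000010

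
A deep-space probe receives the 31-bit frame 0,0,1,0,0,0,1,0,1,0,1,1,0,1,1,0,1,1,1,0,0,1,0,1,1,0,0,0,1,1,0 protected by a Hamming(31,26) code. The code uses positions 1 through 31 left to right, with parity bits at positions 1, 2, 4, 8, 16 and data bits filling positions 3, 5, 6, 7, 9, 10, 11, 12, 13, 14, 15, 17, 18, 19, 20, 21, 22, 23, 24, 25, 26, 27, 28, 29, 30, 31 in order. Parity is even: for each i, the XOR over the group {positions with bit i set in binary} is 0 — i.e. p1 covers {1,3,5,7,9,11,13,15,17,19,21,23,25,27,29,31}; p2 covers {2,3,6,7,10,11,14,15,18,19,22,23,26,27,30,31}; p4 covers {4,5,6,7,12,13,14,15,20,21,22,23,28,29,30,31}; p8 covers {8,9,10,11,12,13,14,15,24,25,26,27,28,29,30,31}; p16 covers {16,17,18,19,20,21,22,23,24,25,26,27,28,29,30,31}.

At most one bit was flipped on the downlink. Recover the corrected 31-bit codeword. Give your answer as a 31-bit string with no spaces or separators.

s1 (pos 1,3,5,7,9,11,13,15,17,19,21,23,25,27,29,31): 0⊕1⊕0⊕1⊕1⊕1⊕0⊕1⊕1⊕1⊕0⊕0⊕1⊕0⊕1⊕0 = 1
s2 (pos 2,3,6,7,10,11,14,15,18,19,22,23,26,27,30,31): 0⊕1⊕0⊕1⊕0⊕1⊕1⊕1⊕1⊕1⊕1⊕0⊕0⊕0⊕1⊕0 = 1
s4 (pos 4,5,6,7,12,13,14,15,20,21,22,23,28,29,30,31): 0⊕0⊕0⊕1⊕1⊕0⊕1⊕1⊕0⊕0⊕1⊕0⊕0⊕1⊕1⊕0 = 1
s8 (pos 8,9,10,11,12,13,14,15,24,25,26,27,28,29,30,31): 0⊕1⊕0⊕1⊕1⊕0⊕1⊕1⊕1⊕1⊕0⊕0⊕0⊕1⊕1⊕0 = 1
s16 (pos 16,17,18,19,20,21,22,23,24,25,26,27,28,29,30,31): 0⊕1⊕1⊕1⊕0⊕0⊕1⊕0⊕1⊕1⊕0⊕0⊕0⊕1⊕1⊕0 = 0
Syndrome s16…s1 = 01111 → error at position 15.
Flip position 15: 0010001010110110111001011000110 → 0010001010110100111001011000110

0010001010110100111001011000110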